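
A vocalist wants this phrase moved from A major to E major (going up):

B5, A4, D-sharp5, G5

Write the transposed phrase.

F#6 E5 A#5 D6

From A up to E is a perfect fifth; apply that to each pitch.
B5 to F#6
A4 to E5
D#5 to A#5
G5 to D6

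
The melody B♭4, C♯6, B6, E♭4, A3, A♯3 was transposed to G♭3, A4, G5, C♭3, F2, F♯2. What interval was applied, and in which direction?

down a major tenth

Take the first pair: Bb4 → Gb3. B to G spans 10 letter names, so the interval is some kind of tenth.
Gb3 to Bb4 is 16 semitones, which makes it a major tenth; the second version is lower, so the direction is down.
Checking another pair — A#3 → F#2 — gives the same interval.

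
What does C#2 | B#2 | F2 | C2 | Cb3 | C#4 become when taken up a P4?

F#2 E#3 Bb2 F2 Fb3 F#4

A perfect fourth up from C#2 gives F#2.
A perfect fourth up from B#2 gives E#3.
F2 up a perfect fourth is Bb2.
C2: a fourth up reaches F, and 5 semitones makes it F2.
Cb3: a fourth up reaches F, and 5 semitones makes it Fb3.
C#4 up a perfect fourth is F#4.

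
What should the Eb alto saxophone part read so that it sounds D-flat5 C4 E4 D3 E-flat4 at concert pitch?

Bb5 A4 C#5 B3 C5

The Eb alto saxophone sounds a major sixth below written, so the written part must be a major sixth above concert — transpose each note up.
Db5 becomes Bb5
C4 becomes A4
E4 becomes C#5
D3 becomes B3
Eb4 becomes C5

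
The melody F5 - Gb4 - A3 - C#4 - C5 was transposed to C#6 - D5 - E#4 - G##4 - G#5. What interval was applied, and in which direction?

up an augmented fifth

From F5 to C#6 is 5 letter names — a fifth of some quality.
F5 to C#6 is 8 semitones, which makes it an augmented fifth; the second version is higher, so the direction is up.
Checking another pair — C5 → G#5 — gives the same interval.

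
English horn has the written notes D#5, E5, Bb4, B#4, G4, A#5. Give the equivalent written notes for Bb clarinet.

First find concert pitch: the English horn sounds a perfect fifth below written, so D#5 E5 Bb4 B#4 G4 A#5 sounds G#4 A4 Eb4 E#4 C4 D#5.
Then write for Bb clarinet: it sounds a major second below written, so the part must be a major second above concert.
G#4 → A#4
A4 → B4
Eb4 → F4
E#4 → F##4
C4 → D4
D#5 → E#5

A#4 B4 F4 F##4 D4 E#5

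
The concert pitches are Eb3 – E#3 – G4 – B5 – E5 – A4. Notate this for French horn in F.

Written C4 sounds as F3 on the French horn in F, so concert pitches are written a perfect fifth up.
Eb3 gives Bb3
E#3 gives B#3
G4 gives D5
B5 gives F#6
E5 gives B5
A4 gives E5

Bb3 B#3 D5 F#6 B5 E5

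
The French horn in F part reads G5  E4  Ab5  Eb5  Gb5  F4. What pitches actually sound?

C5 A3 Db5 Ab4 Cb5 Bb3

Written C4 on the French horn in F sounds as F3, a perfect fifth lower; apply that shift to every note.
G5 -> C5
E4 -> A3
Ab5 -> Db5
Eb5 -> Ab4
Gb5 -> Cb5
F4 -> Bb3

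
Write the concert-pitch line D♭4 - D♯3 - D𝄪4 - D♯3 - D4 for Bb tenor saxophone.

Eb5 E#4 E##5 E#4 E5

The Bb tenor saxophone sounds a major ninth below written, so the written part must be a major ninth above concert — transpose each note up.
Db4 to Eb5
D#3 to E#4
D##4 to E##5
D#3 to E#4
D4 to E5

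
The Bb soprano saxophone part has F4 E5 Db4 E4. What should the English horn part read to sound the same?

Bb4 A5 Gb4 A4

First find concert pitch: the Bb soprano saxophone sounds a major second below written, so F4 E5 Db4 E4 sounds Eb4 D5 Cb4 D4.
Then write for English horn: it sounds a perfect fifth below written, so the part must be a perfect fifth above concert.
Eb4 → Bb4
D5 → A5
Cb4 → Gb4
D4 → A4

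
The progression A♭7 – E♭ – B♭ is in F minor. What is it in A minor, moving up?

C7 G D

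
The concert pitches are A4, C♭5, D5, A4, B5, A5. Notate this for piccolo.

A3 Cb4 D4 A3 B4 A4

The piccolo sounds a perfect octave above written, so the written part must be a perfect octave below concert — transpose each note down.
A4 gives A3
Cb5 gives Cb4
D5 gives D4
A4 gives A3
B5 gives B4
A5 gives A4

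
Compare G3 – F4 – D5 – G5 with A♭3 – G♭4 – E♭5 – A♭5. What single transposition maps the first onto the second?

up a minor second

From G3 to Ab3 is 2 letter names — a second of some quality.
G3 to Ab3 is 1 semitone, which makes it a minor second; the second version is higher, so the direction is up.
Checking another pair — G5 → Ab5 — gives the same interval.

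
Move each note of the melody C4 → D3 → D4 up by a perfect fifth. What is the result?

G4 A3 A4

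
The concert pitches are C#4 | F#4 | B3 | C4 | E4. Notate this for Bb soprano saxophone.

D#4 G#4 C#4 D4 F#4

The Bb soprano saxophone sounds a major second below written, so the written part must be a major second above concert — transpose each note up.
C#4 -> D#4
F#4 -> G#4
B3 -> C#4
C4 -> D4
E4 -> F#4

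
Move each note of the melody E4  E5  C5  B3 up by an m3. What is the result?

G4 G5 Eb5 D4

E4 up a minor third is G4.
E5: a third up reaches G, and 3 semitones makes it G5.
C5 up a minor third is Eb5.
A minor third up from B3 gives D4.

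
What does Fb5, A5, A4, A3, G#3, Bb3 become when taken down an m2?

Eb5 G#5 G#4 G#3 F##3 A3

A minor second down from Fb5 gives Eb5.
A5 down a minor second is G#5.
A4: a second down reaches G, and 1 semitone makes it G#4.
A minor second down from A3 gives G#3.
A minor second down from G#3 gives F##3.
Bb3 down a minor second is A3.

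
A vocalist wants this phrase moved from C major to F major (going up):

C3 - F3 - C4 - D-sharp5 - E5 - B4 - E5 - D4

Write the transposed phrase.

F3 Bb3 F4 G#5 A5 E5 A5 G4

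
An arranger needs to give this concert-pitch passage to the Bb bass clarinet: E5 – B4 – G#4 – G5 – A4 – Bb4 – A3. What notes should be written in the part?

F#6 C#6 A#5 A6 B5 C6 B4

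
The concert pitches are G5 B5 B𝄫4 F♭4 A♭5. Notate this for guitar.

G6 B6 Bbb5 Fb5 Ab6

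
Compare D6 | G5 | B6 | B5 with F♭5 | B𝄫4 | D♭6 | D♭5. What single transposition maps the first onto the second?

Take the first pair: D6 → Fb5. D to F spans 6 letter names, so the interval is some kind of sixth.
Fb5 to D6 is 10 semitones, which makes it an augmented sixth; the second version is lower, so the direction is down.
Checking another pair — B5 → Db5 — gives the same interval.

down an augmented sixth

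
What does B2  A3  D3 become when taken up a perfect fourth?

B2 becomes E3
A3 becomes D4
D3 becomes G3

E3 D4 G3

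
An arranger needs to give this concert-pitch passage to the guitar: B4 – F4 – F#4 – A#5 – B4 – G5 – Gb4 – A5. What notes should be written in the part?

Written C4 sounds as C3 on the guitar, so concert pitches are written a perfect octave up.
B4 → B5
F4 → F5
F#4 → F#5
A#5 → A#6
B4 → B5
G5 → G6
Gb4 → Gb5
A5 → A6

B5 F5 F#5 A#6 B5 G6 Gb5 A6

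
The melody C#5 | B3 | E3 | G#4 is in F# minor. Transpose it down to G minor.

D4 C3 F2 A3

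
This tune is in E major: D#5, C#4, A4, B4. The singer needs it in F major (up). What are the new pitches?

E5 D4 Bb4 C5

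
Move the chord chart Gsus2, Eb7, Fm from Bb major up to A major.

F#sus2 D7 Em

Bb major up to A major is a major seventh; each chord root moves by that interval while the quality stays the same.
Gsus2: root G up a major seventh → F#, giving F#sus2.
Eb7: root Eb up a major seventh → D, giving D7.
Fm: root F up a major seventh → E, giving Em.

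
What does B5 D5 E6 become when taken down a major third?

G5 Bb4 C6

B5: a third down reaches G, and 4 semitones makes it G5.
D5 down a major third is Bb4.
A major third down from E6 gives C6.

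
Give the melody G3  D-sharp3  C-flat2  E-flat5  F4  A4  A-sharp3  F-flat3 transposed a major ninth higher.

A4 E#4 Db3 F6 G5 B5 B#4 Gb4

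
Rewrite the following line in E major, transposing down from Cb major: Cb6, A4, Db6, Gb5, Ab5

E5 C##4 F#5 B4 C#5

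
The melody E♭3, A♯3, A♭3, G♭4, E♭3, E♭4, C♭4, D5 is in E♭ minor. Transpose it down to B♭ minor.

Bb2 E#3 Eb3 Db4 Bb2 Bb3 Gb3 A4

E♭ minor to B♭ minor down is a perfect fourth, so every note moves down by that interval.
Eb3 gives Bb2
A#3 gives E#3
Ab3 gives Eb3
Gb4 gives Db4
Eb3 gives Bb2
Eb4 gives Bb3
Cb4 gives Gb3
D5 gives A4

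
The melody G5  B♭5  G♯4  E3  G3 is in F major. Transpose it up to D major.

E6 G6 E#5 C#4 E4

F major to D major up is a major sixth, so every note moves up by that interval.
G5 -> E6
Bb5 -> G6
G#4 -> E#5
E3 -> C#4
G3 -> E4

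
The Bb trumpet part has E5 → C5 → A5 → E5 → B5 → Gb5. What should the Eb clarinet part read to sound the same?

B4 G4 E5 B4 F#5 Db5

First find concert pitch: the Bb trumpet sounds a major second below written, so E5 C5 A5 E5 B5 Gb5 sounds D5 Bb4 G5 D5 A5 Fb5.
Then write for Eb clarinet: it sounds a minor third above written, so the part must be a minor third below concert.
D5 → B4
Bb4 → G4
G5 → E5
D5 → B4
A5 → F#5
Fb5 → Db5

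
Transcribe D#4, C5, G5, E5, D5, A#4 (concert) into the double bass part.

Written C4 sounds as C3 on the double bass, so concert pitches are written a perfect octave up.
D#4 → D#5
C5 → C6
G5 → G6
E5 → E6
D5 → D6
A#4 → A#5

D#5 C6 G6 E6 D6 A#5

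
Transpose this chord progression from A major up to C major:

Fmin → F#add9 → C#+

Abmin Aadd9 E+

A major up to C major is a minor third; each chord root moves by that interval while the quality stays the same.
Fmin: root F up a minor third → Ab, giving Abmin.
F#add9: root F# up a minor third → A, giving Aadd9.
C#+: root C# up a minor third → E, giving E+.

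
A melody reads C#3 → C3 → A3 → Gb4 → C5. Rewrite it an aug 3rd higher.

C#3 to E##3
C3 to E#3
A3 to C##4
Gb4 to B4
C5 to E#5

E##3 E#3 C##4 B4 E#5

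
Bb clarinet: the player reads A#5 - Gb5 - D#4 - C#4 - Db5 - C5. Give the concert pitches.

G#5 Fb5 C#4 B3 Cb5 Bb4

Written C4 on the Bb clarinet sounds as Bb3, a major second lower; apply that shift to every note.
A#5 gives G#5
Gb5 gives Fb5
D#4 gives C#4
C#4 gives B3
Db5 gives Cb5
C5 gives Bb4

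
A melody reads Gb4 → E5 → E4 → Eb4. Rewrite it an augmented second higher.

An augmented second up from Gb4 gives A4.
E5: a second up reaches F, and 3 semitones makes it F##5.
E4: a second up reaches F, and 3 semitones makes it F##4.
An augmented second up from Eb4 gives F#4.

A4 F##5 F##4 F#4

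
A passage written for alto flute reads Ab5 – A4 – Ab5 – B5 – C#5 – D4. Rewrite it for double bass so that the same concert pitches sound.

Eb6 E5 Eb6 F#6 G#5 A4

First find concert pitch: the alto flute sounds a perfect fourth below written, so Ab5 A4 Ab5 B5 C#5 D4 sounds Eb5 E4 Eb5 F#5 G#4 A3.
Then write for double bass: it sounds a perfect octave below written, so the part must be a perfect octave above concert.
Eb5 → Eb6
E4 → E5
Eb5 → Eb6
F#5 → F#6
G#4 → G#5
A3 → A4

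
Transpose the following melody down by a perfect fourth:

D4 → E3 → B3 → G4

A perfect fourth down from D4 gives A3.
E3 down a perfect fourth is B2.
B3 down a perfect fourth is F#3.
G4 down a perfect fourth is D4.

A3 B2 F#3 D4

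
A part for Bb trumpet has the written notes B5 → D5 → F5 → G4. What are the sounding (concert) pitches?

Written C4 on the Bb trumpet sounds as Bb3, a major second lower; apply that shift to every note.
B5 becomes A5
D5 becomes C5
F5 becomes Eb5
G4 becomes F4

A5 C5 Eb5 F4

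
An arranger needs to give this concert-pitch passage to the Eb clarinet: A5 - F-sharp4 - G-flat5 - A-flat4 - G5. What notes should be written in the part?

F#5 D#4 Eb5 F4 E5

The Eb clarinet sounds a minor third above written, so the written part must be a minor third below concert — transpose each note down.
A5 gives F#5
F#4 gives D#4
Gb5 gives Eb5
Ab4 gives F4
G5 gives E5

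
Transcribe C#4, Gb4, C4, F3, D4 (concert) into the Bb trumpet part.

D#4 Ab4 D4 G3 E4

Written C4 sounds as Bb3 on the Bb trumpet, so concert pitches are written a major second up.
C#4 becomes D#4
Gb4 becomes Ab4
C4 becomes D4
F3 becomes G3
D4 becomes E4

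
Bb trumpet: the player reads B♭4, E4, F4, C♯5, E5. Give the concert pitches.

The Bb trumpet sounds a major second below written, so transpose each written note down a major second.
Bb4 to Ab4
E4 to D4
F4 to Eb4
C#5 to B4
E5 to D5

Ab4 D4 Eb4 B4 D5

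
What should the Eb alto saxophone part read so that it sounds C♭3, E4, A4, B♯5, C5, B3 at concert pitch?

Ab3 C#5 F#5 G##6 A5 G#4

The Eb alto saxophone sounds a major sixth below written, so the written part must be a major sixth above concert — transpose each note up.
Cb3 gives Ab3
E4 gives C#5
A4 gives F#5
B#5 gives G##6
C5 gives A5
B3 gives G#4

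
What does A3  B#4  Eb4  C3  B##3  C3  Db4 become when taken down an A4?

Eb3 F#4 Bbb3 Gb2 F##3 Gb2 Abb3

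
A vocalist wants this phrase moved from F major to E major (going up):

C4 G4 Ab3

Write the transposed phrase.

B4 F#5 G4

F major to E major up is a major seventh, so every note moves up by that interval.
C4 -> B4
G4 -> F#5
Ab3 -> G4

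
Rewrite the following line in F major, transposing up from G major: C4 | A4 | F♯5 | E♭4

Bb4 G5 E6 Db5

From G up to F is a minor seventh; apply that to each pitch.
C4 → Bb4
A4 → G5
F#5 → E6
Eb4 → Db5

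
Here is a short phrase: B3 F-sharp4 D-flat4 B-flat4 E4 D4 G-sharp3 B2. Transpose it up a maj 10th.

A major tenth up from B3 gives D#5.
A major tenth up from F#4 gives A#5.
Db4: a tenth up reaches F, and 16 semitones makes it F5.
Bb4 up a major tenth is D6.
A major tenth up from E4 gives G#5.
A major tenth up from D4 gives F#5.
G#3: a tenth up reaches B, and 16 semitones makes it B#4.
A major tenth up from B2 gives D#4.

D#5 A#5 F5 D6 G#5 F#5 B#4 D#4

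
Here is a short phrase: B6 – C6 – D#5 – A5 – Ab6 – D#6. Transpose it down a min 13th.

B6: a thirteenth down reaches D, and 20 semitones makes it D#5.
C6: a thirteenth down reaches E, and 20 semitones makes it E4.
D#5 down a minor thirteenth is F##3.
A5 down a minor thirteenth is C#4.
A minor thirteenth down from Ab6 gives C5.
D#6 down a minor thirteenth is F##4.

D#5 E4 F##3 C#4 C5 F##4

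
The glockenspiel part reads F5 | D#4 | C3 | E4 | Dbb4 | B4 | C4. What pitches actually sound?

The glockenspiel sounds a perfect fifteenth above written, so transpose each written note up a perfect fifteenth.
F5 to F7
D#4 to D#6
C3 to C5
E4 to E6
Dbb4 to Dbb6
B4 to B6
C4 to C6

F7 D#6 C5 E6 Dbb6 B6 C6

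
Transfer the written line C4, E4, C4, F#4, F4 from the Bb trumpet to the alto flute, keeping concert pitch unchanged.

First find concert pitch: the Bb trumpet sounds a major second below written, so C4 E4 C4 F#4 F4 sounds Bb3 D4 Bb3 E4 Eb4.
Then write for alto flute: it sounds a perfect fourth below written, so the part must be a perfect fourth above concert.
Bb3 → Eb4
D4 → G4
Bb3 → Eb4
E4 → A4
Eb4 → Ab4

Eb4 G4 Eb4 A4 Ab4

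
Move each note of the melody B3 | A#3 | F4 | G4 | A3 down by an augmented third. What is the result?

B3 becomes Gb3
A#3 becomes F3
F4 becomes Dbb4
G4 becomes Ebb4
A3 becomes Fb3

Gb3 F3 Dbb4 Ebb4 Fb3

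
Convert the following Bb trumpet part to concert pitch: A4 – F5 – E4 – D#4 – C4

Written C4 on the Bb trumpet sounds as Bb3, a major second lower; apply that shift to every note.
A4 gives G4
F5 gives Eb5
E4 gives D4
D#4 gives C#4
C4 gives Bb3

G4 Eb5 D4 C#4 Bb3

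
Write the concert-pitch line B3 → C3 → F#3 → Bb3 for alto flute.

E4 F3 B3 Eb4

The alto flute sounds a perfect fourth below written, so the written part must be a perfect fourth above concert — transpose each note up.
B3 becomes E4
C3 becomes F3
F#3 becomes B3
Bb3 becomes Eb4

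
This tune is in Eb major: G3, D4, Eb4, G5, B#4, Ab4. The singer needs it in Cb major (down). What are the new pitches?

From Eb down to Cb is a major third; apply that to each pitch.
G3 gives Eb3
D4 gives Bb3
Eb4 gives Cb4
G5 gives Eb5
B#4 gives G#4
Ab4 gives Fb4

Eb3 Bb3 Cb4 Eb5 G#4 Fb4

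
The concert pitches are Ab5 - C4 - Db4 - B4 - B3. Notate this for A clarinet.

Cb6 Eb4 Fb4 D5 D4

Written C4 sounds as A3 on the A clarinet, so concert pitches are written a minor third up.
Ab5 gives Cb6
C4 gives Eb4
Db4 gives Fb4
B4 gives D5
B3 gives D4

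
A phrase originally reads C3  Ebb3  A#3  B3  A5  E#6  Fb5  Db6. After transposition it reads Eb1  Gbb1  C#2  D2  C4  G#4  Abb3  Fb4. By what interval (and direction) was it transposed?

Take the first pair: C3 → Eb1. C to E spans 13 letter names, so the interval is some kind of thirteenth.
Eb1 to C3 is 21 semitones, which makes it a major thirteenth; the second version is lower, so the direction is down.
Checking another pair — Db6 → Fb4 — gives the same interval.

down a major thirteenth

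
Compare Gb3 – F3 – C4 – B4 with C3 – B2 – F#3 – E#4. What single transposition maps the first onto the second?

down a diminished fifth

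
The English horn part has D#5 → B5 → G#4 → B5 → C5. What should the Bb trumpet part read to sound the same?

A#4 F#5 D#4 F#5 G4

First find concert pitch: the English horn sounds a perfect fifth below written, so D#5 B5 G#4 B5 C5 sounds G#4 E5 C#4 E5 F4.
Then write for Bb trumpet: it sounds a major second below written, so the part must be a major second above concert.
G#4 → A#4
E5 → F#5
C#4 → D#4
E5 → F#5
F4 → G4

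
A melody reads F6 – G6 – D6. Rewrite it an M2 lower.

F6 becomes Eb6
G6 becomes F6
D6 becomes C6

Eb6 F6 C6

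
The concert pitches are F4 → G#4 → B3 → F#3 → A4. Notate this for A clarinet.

The A clarinet sounds a minor third below written, so the written part must be a minor third above concert — transpose each note up.
F4 to Ab4
G#4 to B4
B3 to D4
F#3 to A3
A4 to C5

Ab4 B4 D4 A3 C5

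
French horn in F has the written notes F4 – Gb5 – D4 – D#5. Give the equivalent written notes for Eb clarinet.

G3 Ab4 E3 E#4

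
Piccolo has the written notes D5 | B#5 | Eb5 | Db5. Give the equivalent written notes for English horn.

A6 F##7 Bb6 Ab6

First find concert pitch: the piccolo sounds a perfect octave above written, so D5 B#5 Eb5 Db5 sounds D6 B#6 Eb6 Db6.
Then write for English horn: it sounds a perfect fifth below written, so the part must be a perfect fifth above concert.
D6 → A6
B#6 → F##7
Eb6 → Bb6
Db6 → Ab6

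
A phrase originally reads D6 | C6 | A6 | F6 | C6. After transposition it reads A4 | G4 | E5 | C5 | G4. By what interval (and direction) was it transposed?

down a perfect eleventh

Take the first pair: D6 → A4. D to A spans 11 letter names, so the interval is some kind of eleventh.
A4 to D6 is 17 semitones, which makes it a perfect eleventh; the second version is lower, so the direction is down.
Checking another pair — C6 → G4 — gives the same interval.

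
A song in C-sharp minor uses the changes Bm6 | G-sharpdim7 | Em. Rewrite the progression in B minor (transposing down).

C-sharp minor down to B minor is a major second; each chord root moves by that interval while the quality stays the same.
Bm6: root B down a major second → A, giving Am6.
G-sharpdim7: root G-sharp down a major second → F#, giving F#dim7.
Em: root E down a major second → D, giving Dm.

Am6 F#dim7 Dm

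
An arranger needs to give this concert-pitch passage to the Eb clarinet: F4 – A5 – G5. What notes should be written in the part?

D4 F#5 E5

The Eb clarinet sounds a minor third above written, so the written part must be a minor third below concert — transpose each note down.
F4 gives D4
A5 gives F#5
G5 gives E5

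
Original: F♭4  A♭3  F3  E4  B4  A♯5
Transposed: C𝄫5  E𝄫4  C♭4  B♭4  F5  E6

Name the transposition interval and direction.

up a diminished fifth

From Fb4 to Cbb5 is 5 letter names — a fifth of some quality.
Fb4 to Cbb5 is 6 semitones, which makes it a diminished fifth; the second version is higher, so the direction is up.
Checking another pair — A#5 → E6 — gives the same interval.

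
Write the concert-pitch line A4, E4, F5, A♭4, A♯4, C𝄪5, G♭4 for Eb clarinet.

The Eb clarinet sounds a minor third above written, so the written part must be a minor third below concert — transpose each note down.
A4 to F#4
E4 to C#4
F5 to D5
Ab4 to F4
A#4 to F##4
C##5 to A##4
Gb4 to Eb4

F#4 C#4 D5 F4 F##4 A##4 Eb4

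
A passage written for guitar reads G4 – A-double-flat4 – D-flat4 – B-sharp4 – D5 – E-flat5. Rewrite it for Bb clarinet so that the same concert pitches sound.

First find concert pitch: the guitar sounds a perfect octave below written, so G4 A-double-flat4 D-flat4 B-sharp4 D5 E-flat5 sounds G3 Abb3 Db3 B#3 D4 Eb4.
Then write for Bb clarinet: it sounds a major second below written, so the part must be a major second above concert.
G3 → A3
Abb3 → Bbb3
Db3 → Eb3
B#3 → C##4
D4 → E4
Eb4 → F4

A3 Bbb3 Eb3 C##4 E4 F4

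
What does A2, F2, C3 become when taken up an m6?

A minor sixth up from A2 gives F3.
F2 up a minor sixth is Db3.
C3 up a minor sixth is Ab3.

F3 Db3 Ab3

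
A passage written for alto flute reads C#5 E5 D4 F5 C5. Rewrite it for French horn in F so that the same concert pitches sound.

D#5 F#5 E4 G5 D5

First find concert pitch: the alto flute sounds a perfect fourth below written, so C#5 E5 D4 F5 C5 sounds G#4 B4 A3 C5 G4.
Then write for French horn in F: it sounds a perfect fifth below written, so the part must be a perfect fifth above concert.
G#4 → D#5
B4 → F#5
A3 → E4
C5 → G5
G4 → D5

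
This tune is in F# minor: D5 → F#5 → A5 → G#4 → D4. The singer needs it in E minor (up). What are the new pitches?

F# minor to E minor up is a minor seventh, so every note moves up by that interval.
D5 becomes C6
F#5 becomes E6
A5 becomes G6
G#4 becomes F#5
D4 becomes C5

C6 E6 G6 F#5 C5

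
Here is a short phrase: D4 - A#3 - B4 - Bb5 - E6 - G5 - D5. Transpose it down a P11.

D4 becomes A2
A#3 becomes E#2
B4 becomes F#3
Bb5 becomes F4
E6 becomes B4
G5 becomes D4
D5 becomes A3

A2 E#2 F#3 F4 B4 D4 A3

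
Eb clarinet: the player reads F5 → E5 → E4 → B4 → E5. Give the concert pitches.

Written C4 on the Eb clarinet sounds as Eb4, a minor third higher; apply that shift to every note.
F5 to Ab5
E5 to G5
E4 to G4
B4 to D5
E5 to G5

Ab5 G5 G4 D5 G5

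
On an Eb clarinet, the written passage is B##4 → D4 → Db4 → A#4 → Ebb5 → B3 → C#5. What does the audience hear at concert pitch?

The Eb clarinet sounds a minor third above written, so transpose each written note up a minor third.
B##4 gives D##5
D4 gives F4
Db4 gives Fb4
A#4 gives C#5
Ebb5 gives Gbb5
B3 gives D4
C#5 gives E5

D##5 F4 Fb4 C#5 Gbb5 D4 E5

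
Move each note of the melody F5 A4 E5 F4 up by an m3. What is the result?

Ab5 C5 G5 Ab4

F5 → Ab5
A4 → C5
E5 → G5
F4 → Ab4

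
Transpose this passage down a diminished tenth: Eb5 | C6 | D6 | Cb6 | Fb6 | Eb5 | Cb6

C#4 A#4 B#4 A4 D5 C#4 A4

A diminished tenth down from Eb5 gives C#4.
A diminished tenth down from C6 gives A#4.
D6 down a diminished tenth is B#4.
Cb6: a tenth down reaches A, and 14 semitones makes it A4.
Fb6 down a diminished tenth is D5.
Eb5: a tenth down reaches C, and 14 semitones makes it C#4.
A diminished tenth down from Cb6 gives A4.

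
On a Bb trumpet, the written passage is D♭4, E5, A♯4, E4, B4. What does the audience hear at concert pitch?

Cb4 D5 G#4 D4 A4

The Bb trumpet sounds a major second below written, so transpose each written note down a major second.
Db4 becomes Cb4
E5 becomes D5
A#4 becomes G#4
E4 becomes D4
B4 becomes A4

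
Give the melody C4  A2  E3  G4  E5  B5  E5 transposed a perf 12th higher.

C4 up a perfect twelfth is G5.
A perfect twelfth up from A2 gives E4.
E3: a twelfth up reaches B, and 19 semitones makes it B4.
G4: a twelfth up reaches D, and 19 semitones makes it D6.
E5 up a perfect twelfth is B6.
B5: a twelfth up reaches F, and 19 semitones makes it F#7.
E5: a twelfth up reaches B, and 19 semitones makes it B6.

G5 E4 B4 D6 B6 F#7 B6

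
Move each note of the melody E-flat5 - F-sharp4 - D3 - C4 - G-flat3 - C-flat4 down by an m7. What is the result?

F4 G#3 E2 D3 Ab2 Db3

Eb5 -> F4
F#4 -> G#3
D3 -> E2
C4 -> D3
Gb3 -> Ab2
Cb4 -> Db3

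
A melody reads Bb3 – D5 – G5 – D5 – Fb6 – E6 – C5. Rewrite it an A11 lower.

Fb2 Ab3 Db4 Ab3 Cbb5 Bb4 Gb3

An augmented eleventh down from Bb3 gives Fb2.
D5 down an augmented eleventh is Ab3.
G5: an eleventh down reaches D, and 18 semitones makes it Db4.
D5 down an augmented eleventh is Ab3.
Fb6: an eleventh down reaches C, and 18 semitones makes it Cbb5.
E6 down an augmented eleventh is Bb4.
C5 down an augmented eleventh is Gb3.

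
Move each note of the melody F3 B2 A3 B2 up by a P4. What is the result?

Bb3 E3 D4 E3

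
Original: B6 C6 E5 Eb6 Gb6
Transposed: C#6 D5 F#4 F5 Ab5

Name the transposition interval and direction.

From B6 to C#6 is 7 letter names — a seventh of some quality.
C#6 to B6 is 10 semitones, which makes it a minor seventh; the second version is lower, so the direction is down.
Checking another pair — Gb6 → Ab5 — gives the same interval.

down a minor seventh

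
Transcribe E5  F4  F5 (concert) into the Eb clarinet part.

Written C4 sounds as Eb4 on the Eb clarinet, so concert pitches are written a minor third down.
E5 gives C#5
F4 gives D4
F5 gives D5

C#5 D4 D5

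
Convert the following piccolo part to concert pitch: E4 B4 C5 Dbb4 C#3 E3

Written C4 on the piccolo sounds as C5, a perfect octave higher; apply that shift to every note.
E4 -> E5
B4 -> B5
C5 -> C6
Dbb4 -> Dbb5
C#3 -> C#4
E3 -> E4

E5 B5 C6 Dbb5 C#4 E4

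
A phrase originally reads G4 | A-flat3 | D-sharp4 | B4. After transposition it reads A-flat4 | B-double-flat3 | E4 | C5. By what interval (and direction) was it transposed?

up a minor second

Take the first pair: G4 → Ab4. G to A spans 2 letter names, so the interval is some kind of second.
G4 to Ab4 is 1 semitone, which makes it a minor second; the second version is higher, so the direction is up.
Checking another pair — B4 → C5 — gives the same interval.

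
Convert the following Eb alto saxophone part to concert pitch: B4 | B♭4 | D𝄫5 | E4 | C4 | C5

D4 Db4 Fbb4 G3 Eb3 Eb4

Written C4 on the Eb alto saxophone sounds as Eb3, a major sixth lower; apply that shift to every note.
B4 to D4
Bb4 to Db4
Dbb5 to Fbb4
E4 to G3
C4 to Eb3
C5 to Eb4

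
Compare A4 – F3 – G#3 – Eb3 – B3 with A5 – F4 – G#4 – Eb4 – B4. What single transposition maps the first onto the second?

up a perfect octave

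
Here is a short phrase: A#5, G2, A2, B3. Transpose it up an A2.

B##5 A#2 B#2 C##4

A#5: a second up reaches B, and 3 semitones makes it B##5.
An augmented second up from G2 gives A#2.
An augmented second up from A2 gives B#2.
B3 up an augmented second is C##4.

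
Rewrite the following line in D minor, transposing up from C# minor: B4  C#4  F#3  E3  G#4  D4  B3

C# minor to D minor up is a minor second, so every note moves up by that interval.
B4 -> C5
C#4 -> D4
F#3 -> G3
E3 -> F3
G#4 -> A4
D4 -> Eb4
B3 -> C4

C5 D4 G3 F3 A4 Eb4 C4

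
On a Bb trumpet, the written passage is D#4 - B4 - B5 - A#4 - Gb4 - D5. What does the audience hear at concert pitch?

C#4 A4 A5 G#4 Fb4 C5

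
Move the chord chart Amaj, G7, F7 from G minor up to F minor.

Gmaj F7 Eb7

G minor up to F minor is a minor seventh; each chord root moves by that interval while the quality stays the same.
Amaj: root A up a minor seventh → G, giving Gmaj.
G7: root G up a minor seventh → F, giving F7.
F7: root F up a minor seventh → Eb, giving Eb7.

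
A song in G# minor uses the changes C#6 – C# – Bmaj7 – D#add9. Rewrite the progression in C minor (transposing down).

G# minor down to C minor is an augmented fifth; each chord root moves by that interval while the quality stays the same.
C#6: root C# down an augmented fifth → F, giving F6.
C#: root C# down an augmented fifth → F, giving F.
Bmaj7: root B down an augmented fifth → Eb, giving Ebmaj7.
D#add9: root D# down an augmented fifth → G, giving Gadd9.

F6 F Ebmaj7 Gadd9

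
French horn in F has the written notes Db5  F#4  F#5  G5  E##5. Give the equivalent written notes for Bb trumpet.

Ab4 C#4 C#5 D5 B##4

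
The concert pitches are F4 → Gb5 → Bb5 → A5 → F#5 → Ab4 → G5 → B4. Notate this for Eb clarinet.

D4 Eb5 G5 F#5 D#5 F4 E5 G#4

Written C4 sounds as Eb4 on the Eb clarinet, so concert pitches are written a minor third down.
F4 to D4
Gb5 to Eb5
Bb5 to G5
A5 to F#5
F#5 to D#5
Ab4 to F4
G5 to E5
B4 to G#4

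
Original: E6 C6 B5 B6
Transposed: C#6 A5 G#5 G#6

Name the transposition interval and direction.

down a minor third

Take the first pair: E6 → C#6. E to C spans 3 letter names, so the interval is some kind of third.
C#6 to E6 is 3 semitones, which makes it a minor third; the second version is lower, so the direction is down.
Checking another pair — B6 → G#6 — gives the same interval.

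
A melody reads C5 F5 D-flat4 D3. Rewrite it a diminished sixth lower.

E#4 A#4 F#3 F##2

C5: a sixth down reaches E, and 7 semitones makes it E#4.
F5 down a diminished sixth is A#4.
Db4 down a diminished sixth is F#3.
A diminished sixth down from D3 gives F##2.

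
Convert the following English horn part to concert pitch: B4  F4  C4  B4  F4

The English horn sounds a perfect fifth below written, so transpose each written note down a perfect fifth.
B4 -> E4
F4 -> Bb3
C4 -> F3
B4 -> E4
F4 -> Bb3

E4 Bb3 F3 E4 Bb3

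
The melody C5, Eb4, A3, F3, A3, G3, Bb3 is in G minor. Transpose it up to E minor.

G minor to E minor up is a major sixth, so every note moves up by that interval.
C5 to A5
Eb4 to C5
A3 to F#4
F3 to D4
A3 to F#4
G3 to E4
Bb3 to G4

A5 C5 F#4 D4 F#4 E4 G4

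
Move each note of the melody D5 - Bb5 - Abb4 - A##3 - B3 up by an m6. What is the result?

D5: a sixth up reaches B, and 8 semitones makes it Bb5.
A minor sixth up from Bb5 gives Gb6.
A minor sixth up from Abb4 gives Fbb5.
A##3: a sixth up reaches F, and 8 semitones makes it F##4.
B3 up a minor sixth is G4.

Bb5 Gb6 Fbb5 F##4 G4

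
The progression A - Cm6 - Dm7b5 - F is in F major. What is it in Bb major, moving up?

F major up to Bb major is a perfect fourth; each chord root moves by that interval while the quality stays the same.
A: root A up a perfect fourth → D, giving D.
Cm6: root C up a perfect fourth → F, giving Fm6.
Dm7b5: root D up a perfect fourth → G, giving Gm7b5.
F: root F up a perfect fourth → Bb, giving Bb.

D Fm6 Gm7b5 Bb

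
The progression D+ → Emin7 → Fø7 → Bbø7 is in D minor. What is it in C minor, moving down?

C+ Dmin7 Ebø7 Abø7

D minor down to C minor is a major second; each chord root moves by that interval while the quality stays the same.
D+: root D down a major second → C, giving C+.
Emin7: root E down a major second → D, giving Dmin7.
Fø7: root F down a major second → Eb, giving Ebø7.
Bbø7: root Bb down a major second → Ab, giving Abø7.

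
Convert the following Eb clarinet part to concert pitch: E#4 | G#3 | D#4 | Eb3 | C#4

The Eb clarinet sounds a minor third above written, so transpose each written note up a minor third.
E#4 to G#4
G#3 to B3
D#4 to F#4
Eb3 to Gb3
C#4 to E4

G#4 B3 F#4 Gb3 E4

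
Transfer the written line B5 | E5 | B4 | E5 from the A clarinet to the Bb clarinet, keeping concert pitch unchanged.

A#5 D#5 A#4 D#5

First find concert pitch: the A clarinet sounds a minor third below written, so B5 E5 B4 E5 sounds G#5 C#5 G#4 C#5.
Then write for Bb clarinet: it sounds a major second below written, so the part must be a major second above concert.
G#5 → A#5
C#5 → D#5
G#4 → A#4
C#5 → D#5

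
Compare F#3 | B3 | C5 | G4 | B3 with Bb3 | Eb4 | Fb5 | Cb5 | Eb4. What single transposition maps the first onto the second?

up a diminished fourth

From F#3 to Bb3 is 4 letter names — a fourth of some quality.
F#3 to Bb3 is 4 semitones, which makes it a diminished fourth; the second version is higher, so the direction is up.
Checking another pair — B3 → Eb4 — gives the same interval.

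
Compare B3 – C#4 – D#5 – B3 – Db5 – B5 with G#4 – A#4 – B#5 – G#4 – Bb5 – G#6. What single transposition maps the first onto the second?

From B3 to G#4 is 6 letter names — a sixth of some quality.
B3 to G#4 is 9 semitones, which makes it a major sixth; the second version is higher, so the direction is up.
Checking another pair — B5 → G#6 — gives the same interval.

up a major sixth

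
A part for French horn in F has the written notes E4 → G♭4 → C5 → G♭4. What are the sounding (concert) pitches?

Written C4 on the French horn in F sounds as F3, a perfect fifth lower; apply that shift to every note.
E4 -> A3
Gb4 -> Cb4
C5 -> F4
Gb4 -> Cb4

A3 Cb4 F4 Cb4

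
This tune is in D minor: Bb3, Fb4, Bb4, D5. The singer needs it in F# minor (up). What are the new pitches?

D4 Ab4 D5 F#5

D minor to F# minor up is a major third, so every note moves up by that interval.
Bb3 becomes D4
Fb4 becomes Ab4
Bb4 becomes D5
D5 becomes F#5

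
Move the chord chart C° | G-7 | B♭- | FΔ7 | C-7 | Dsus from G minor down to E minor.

G minor down to E minor is a minor third; each chord root moves by that interval while the quality stays the same.
C°: root C down a minor third → A, giving A°.
G-7: root G down a minor third → E, giving E-7.
B♭-: root B♭ down a minor third → G, giving G-.
FΔ7: root F down a minor third → D, giving DΔ7.
C-7: root C down a minor third → A, giving A-7.
Dsus: root D down a minor third → B, giving Bsus.

A° E-7 G- DΔ7 A-7 Bsus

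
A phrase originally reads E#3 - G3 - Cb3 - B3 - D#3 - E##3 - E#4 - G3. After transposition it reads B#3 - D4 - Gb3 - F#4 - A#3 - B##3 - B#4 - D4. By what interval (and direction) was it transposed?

From E#3 to B#3 is 5 letter names — a fifth of some quality.
E#3 to B#3 is 7 semitones, which makes it a perfect fifth; the second version is higher, so the direction is up.
Checking another pair — G3 → D4 — gives the same interval.

up a perfect fifth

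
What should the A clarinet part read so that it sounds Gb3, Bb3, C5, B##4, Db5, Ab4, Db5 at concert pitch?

Bbb3 Db4 Eb5 D##5 Fb5 Cb5 Fb5

The A clarinet sounds a minor third below written, so the written part must be a minor third above concert — transpose each note up.
Gb3 to Bbb3
Bb3 to Db4
C5 to Eb5
B##4 to D##5
Db5 to Fb5
Ab4 to Cb5
Db5 to Fb5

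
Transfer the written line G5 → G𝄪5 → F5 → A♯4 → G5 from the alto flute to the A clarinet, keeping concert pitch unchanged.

F5 F##5 Eb5 G#4 F5

First find concert pitch: the alto flute sounds a perfect fourth below written, so G5 G𝄪5 F5 A♯4 G5 sounds D5 D##5 C5 E#4 D5.
Then write for A clarinet: it sounds a minor third below written, so the part must be a minor third above concert.
D5 → F5
D##5 → F##5
C5 → Eb5
E#4 → G#4
D5 → F5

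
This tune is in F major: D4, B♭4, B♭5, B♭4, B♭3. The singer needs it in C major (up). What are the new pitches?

A4 F5 F6 F5 F4

F major to C major up is a perfect fifth, so every note moves up by that interval.
D4 -> A4
Bb4 -> F5
Bb5 -> F6
Bb4 -> F5
Bb3 -> F4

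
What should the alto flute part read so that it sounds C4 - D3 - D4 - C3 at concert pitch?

F4 G3 G4 F3

The alto flute sounds a perfect fourth below written, so the written part must be a perfect fourth above concert — transpose each note up.
C4 becomes F4
D3 becomes G3
D4 becomes G4
C3 becomes F3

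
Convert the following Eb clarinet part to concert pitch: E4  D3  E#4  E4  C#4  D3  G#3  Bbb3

Written C4 on the Eb clarinet sounds as Eb4, a minor third higher; apply that shift to every note.
E4 → G4
D3 → F3
E#4 → G#4
E4 → G4
C#4 → E4
D3 → F3
G#3 → B3
Bbb3 → Dbb4

G4 F3 G#4 G4 E4 F3 B3 Dbb4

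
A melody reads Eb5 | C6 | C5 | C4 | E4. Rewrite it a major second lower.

Eb5 gives Db5
C6 gives Bb5
C5 gives Bb4
C4 gives Bb3
E4 gives D4

Db5 Bb5 Bb4 Bb3 D4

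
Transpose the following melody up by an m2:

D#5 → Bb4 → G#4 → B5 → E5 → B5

D#5 -> E5
Bb4 -> Cb5
G#4 -> A4
B5 -> C6
E5 -> F5
B5 -> C6

E5 Cb5 A4 C6 F5 C6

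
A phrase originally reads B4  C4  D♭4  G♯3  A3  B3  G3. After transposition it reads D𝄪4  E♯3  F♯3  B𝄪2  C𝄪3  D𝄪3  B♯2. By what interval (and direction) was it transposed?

Take the first pair: B4 → D##4. B to D spans 6 letter names, so the interval is some kind of sixth.
D##4 to B4 is 7 semitones, which makes it a diminished sixth; the second version is lower, so the direction is down.
Checking another pair — G3 → B#2 — gives the same interval.

down a diminished sixth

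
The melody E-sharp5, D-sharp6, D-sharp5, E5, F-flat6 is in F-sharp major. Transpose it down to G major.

F#4 E5 E4 F4 Gbb5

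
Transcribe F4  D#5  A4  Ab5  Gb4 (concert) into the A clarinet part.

Written C4 sounds as A3 on the A clarinet, so concert pitches are written a minor third up.
F4 becomes Ab4
D#5 becomes F#5
A4 becomes C5
Ab5 becomes Cb6
Gb4 becomes Bbb4

Ab4 F#5 C5 Cb6 Bbb4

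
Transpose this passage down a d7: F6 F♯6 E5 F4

G#5 G##5 F##4 G#3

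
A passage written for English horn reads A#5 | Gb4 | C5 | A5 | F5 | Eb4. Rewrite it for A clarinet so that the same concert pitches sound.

F#5 Ebb4 Ab4 F5 Db5 Cb4

First find concert pitch: the English horn sounds a perfect fifth below written, so A#5 Gb4 C5 A5 F5 Eb4 sounds D#5 Cb4 F4 D5 Bb4 Ab3.
Then write for A clarinet: it sounds a minor third below written, so the part must be a minor third above concert.
D#5 → F#5
Cb4 → Ebb4
F4 → Ab4
D5 → F5
Bb4 → Db5
Ab3 → Cb4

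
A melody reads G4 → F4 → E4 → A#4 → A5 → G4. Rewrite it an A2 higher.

G4 up an augmented second is A#4.
F4: a second up reaches G, and 3 semitones makes it G#4.
An augmented second up from E4 gives F##4.
A#4 up an augmented second is B##4.
An augmented second up from A5 gives B#5.
An augmented second up from G4 gives A#4.

A#4 G#4 F##4 B##4 B#5 A#4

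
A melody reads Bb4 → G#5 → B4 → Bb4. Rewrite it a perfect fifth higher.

Bb4 becomes F5
G#5 becomes D#6
B4 becomes F#5
Bb4 becomes F5

F5 D#6 F#5 F5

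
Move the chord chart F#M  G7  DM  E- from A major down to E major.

C#M D7 AM B-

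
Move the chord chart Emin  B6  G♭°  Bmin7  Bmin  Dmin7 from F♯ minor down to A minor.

Gmin D6 Bbb° Dmin7 Dmin Fmin7

F♯ minor down to A minor is a major sixth; each chord root moves by that interval while the quality stays the same.
Emin: root E down a major sixth → G, giving Gmin.
B6: root B down a major sixth → D, giving D6.
G♭°: root G♭ down a major sixth → Bbb, giving Bbb°.
Bmin7: root B down a major sixth → D, giving Dmin7.
Bmin: root B down a major sixth → D, giving Dmin.
Dmin7: root D down a major sixth → F, giving Fmin7.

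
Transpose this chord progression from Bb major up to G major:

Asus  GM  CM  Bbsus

Bb major up to G major is a major sixth; each chord root moves by that interval while the quality stays the same.
Asus: root A up a major sixth → F#, giving F#sus.
GM: root G up a major sixth → E, giving EM.
CM: root C up a major sixth → A, giving AM.
Bbsus: root Bb up a major sixth → G, giving Gsus.

F#sus EM AM Gsus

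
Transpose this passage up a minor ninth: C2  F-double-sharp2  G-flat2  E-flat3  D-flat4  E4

C2 up a minor ninth is Db3.
A minor ninth up from F##2 gives G#3.
Gb2: a ninth up reaches A, and 13 semitones makes it Abb3.
Eb3: a ninth up reaches F, and 13 semitones makes it Fb4.
Db4: a ninth up reaches E, and 13 semitones makes it Ebb5.
E4 up a minor ninth is F5.

Db3 G#3 Abb3 Fb4 Ebb5 F5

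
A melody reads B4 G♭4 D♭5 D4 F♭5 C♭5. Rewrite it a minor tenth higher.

D6 Bbb5 Fb6 F5 Abb6 Ebb6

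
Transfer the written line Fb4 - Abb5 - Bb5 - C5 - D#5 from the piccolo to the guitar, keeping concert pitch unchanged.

First find concert pitch: the piccolo sounds a perfect octave above written, so Fb4 Abb5 Bb5 C5 D#5 sounds Fb5 Abb6 Bb6 C6 D#6.
Then write for guitar: it sounds a perfect octave below written, so the part must be a perfect octave above concert.
Fb5 → Fb6
Abb6 → Abb7
Bb6 → Bb7
C6 → C7
D#6 → D#7

Fb6 Abb7 Bb7 C7 D#7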